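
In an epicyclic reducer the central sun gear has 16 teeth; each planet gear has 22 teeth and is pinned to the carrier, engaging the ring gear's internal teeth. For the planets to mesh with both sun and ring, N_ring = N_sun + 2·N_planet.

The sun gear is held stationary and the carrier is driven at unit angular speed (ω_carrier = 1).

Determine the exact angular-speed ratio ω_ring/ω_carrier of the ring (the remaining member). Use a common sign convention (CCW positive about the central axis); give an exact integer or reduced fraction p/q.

N_ring = 16 + 2·22 = 60
16(ω_s−ω_c) = −60(ω_r−ω_c),  ω_s=0, ω_c=1
ω_r = 1 − (16/60)(0−1) = 19/15
ω_r/ω_c = 19/15

19/15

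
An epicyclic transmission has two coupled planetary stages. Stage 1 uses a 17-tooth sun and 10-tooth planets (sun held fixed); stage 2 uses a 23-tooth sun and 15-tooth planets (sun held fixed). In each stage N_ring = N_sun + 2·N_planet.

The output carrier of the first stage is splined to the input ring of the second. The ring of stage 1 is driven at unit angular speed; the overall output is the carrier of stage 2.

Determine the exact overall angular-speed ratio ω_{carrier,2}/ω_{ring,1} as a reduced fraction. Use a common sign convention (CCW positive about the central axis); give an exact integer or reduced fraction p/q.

1961/4104

Stage 1: N_ring = 17 + 2·10 = 37
Stage 1: 17(ω_s−ω_c) = −37(ω_r−ω_c),  ω_s=0, ω_r=1
Stage 1: 17(0−ω_c) = −37(1−ω_c)  ⇒  54ω_c = 37  ⇒  ω_c = 37/54
  ⇒ ω_c¹/ω_r¹ = 37/54
Stage 2: N_ring = 23 + 2·15 = 53
Stage 2: 23(ω_s−ω_c) = −53(ω_r−ω_c),  ω_s=0, ω_r=1
Stage 2: 23(0−ω_c) = −53(1−ω_c)  ⇒  76ω_c = 53  ⇒  ω_c = 53/76
  ⇒ ω_c²/ω_r² = 53/76
Coupling ω_r² = ω_c¹ ⇒ overall = 37/54 × 53/76 = 1961/4104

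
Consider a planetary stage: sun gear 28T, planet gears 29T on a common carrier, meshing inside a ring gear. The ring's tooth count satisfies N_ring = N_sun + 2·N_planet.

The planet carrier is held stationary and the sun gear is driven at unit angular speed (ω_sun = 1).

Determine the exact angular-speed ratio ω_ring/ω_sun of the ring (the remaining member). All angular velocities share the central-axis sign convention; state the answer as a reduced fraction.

N_ring = 28 + 2·29 = 86
28(ω_s−ω_c) = −86(ω_r−ω_c),  ω_c=0, ω_s=1
ω_r = 0 − (28/86)(1−0) = -14/43
ω_r/ω_s = -14/43

-14/43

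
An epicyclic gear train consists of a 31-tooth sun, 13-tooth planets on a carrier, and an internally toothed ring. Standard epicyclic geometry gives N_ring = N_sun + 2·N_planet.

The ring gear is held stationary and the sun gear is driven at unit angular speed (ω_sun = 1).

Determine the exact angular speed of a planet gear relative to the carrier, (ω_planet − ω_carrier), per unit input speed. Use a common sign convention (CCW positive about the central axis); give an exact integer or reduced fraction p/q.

N_ring = 31 + 2·13 = 57
31(ω_s−ω_c) = −57(ω_r−ω_c),  ω_r=0, ω_s=1
31(1−ω_c) = −57(0−ω_c)  ⇒  88ω_c = 31  ⇒  ω_c = 31/88
sun–planet: 31·(1−31/88) = −13·(ω_p−ω_c)  ⇒  ω_p−ω_c = −(31/13)·(57/88) = -1767/1144

-1767/1144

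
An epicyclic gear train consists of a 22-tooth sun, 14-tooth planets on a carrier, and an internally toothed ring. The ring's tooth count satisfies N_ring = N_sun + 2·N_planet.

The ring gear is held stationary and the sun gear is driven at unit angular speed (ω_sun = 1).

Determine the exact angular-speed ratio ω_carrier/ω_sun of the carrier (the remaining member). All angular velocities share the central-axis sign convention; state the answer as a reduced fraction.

N_ring = 22 + 2·14 = 50
22(ω_s−ω_c) = −50(ω_r−ω_c),  ω_r=0, ω_s=1
22(1−ω_c) = −50(0−ω_c)  ⇒  72ω_c = 22  ⇒  ω_c = 11/36
ω_c/ω_s = 11/36

11/36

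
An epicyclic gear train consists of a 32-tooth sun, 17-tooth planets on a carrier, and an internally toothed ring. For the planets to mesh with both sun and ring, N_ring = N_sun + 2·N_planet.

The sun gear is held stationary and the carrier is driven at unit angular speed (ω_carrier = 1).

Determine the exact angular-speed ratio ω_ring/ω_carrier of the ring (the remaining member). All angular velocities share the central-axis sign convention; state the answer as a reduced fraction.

49/33

N_ring = 32 + 2·17 = 66
32(ω_s−ω_c) = −66(ω_r−ω_c),  ω_s=0, ω_c=1
ω_r = 1 − (32/66)(0−1) = 49/33
ω_r/ω_c = 49/33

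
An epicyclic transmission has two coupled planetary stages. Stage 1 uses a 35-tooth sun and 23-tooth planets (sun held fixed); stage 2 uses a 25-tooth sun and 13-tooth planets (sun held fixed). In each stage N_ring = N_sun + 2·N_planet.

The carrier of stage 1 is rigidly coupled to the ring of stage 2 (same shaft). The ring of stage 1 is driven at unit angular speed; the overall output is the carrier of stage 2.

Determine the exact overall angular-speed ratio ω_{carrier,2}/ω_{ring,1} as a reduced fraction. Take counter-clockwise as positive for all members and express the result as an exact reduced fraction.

4131/8816

Stage 1: N_ring = 35 + 2·23 = 81
Stage 1: 35(ω_s−ω_c) = −81(ω_r−ω_c),  ω_s=0, ω_r=1
Stage 1: 35(0−ω_c) = −81(1−ω_c)  ⇒  116ω_c = 81  ⇒  ω_c = 81/116
  ⇒ ω_c¹/ω_r¹ = 81/116
Stage 2: N_ring = 25 + 2·13 = 51
Stage 2: 25(ω_s−ω_c) = −51(ω_r−ω_c),  ω_s=0, ω_r=1
Stage 2: 25(0−ω_c) = −51(1−ω_c)  ⇒  76ω_c = 51  ⇒  ω_c = 51/76
  ⇒ ω_c²/ω_r² = 51/76
Coupling ω_r² = ω_c¹ ⇒ overall = 81/116 × 51/76 = 4131/8816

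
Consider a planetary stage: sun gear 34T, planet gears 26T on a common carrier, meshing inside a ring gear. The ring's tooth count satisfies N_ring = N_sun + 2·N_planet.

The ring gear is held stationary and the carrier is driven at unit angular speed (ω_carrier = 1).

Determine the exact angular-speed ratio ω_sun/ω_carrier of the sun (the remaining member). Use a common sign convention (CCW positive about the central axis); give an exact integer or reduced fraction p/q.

N_ring = 34 + 2·26 = 86
34(ω_s−ω_c) = −86(ω_r−ω_c),  ω_r=0, ω_c=1
ω_s = 1 − (86/34)(0−1) = 60/17
ω_s/ω_c = 60/17

60/17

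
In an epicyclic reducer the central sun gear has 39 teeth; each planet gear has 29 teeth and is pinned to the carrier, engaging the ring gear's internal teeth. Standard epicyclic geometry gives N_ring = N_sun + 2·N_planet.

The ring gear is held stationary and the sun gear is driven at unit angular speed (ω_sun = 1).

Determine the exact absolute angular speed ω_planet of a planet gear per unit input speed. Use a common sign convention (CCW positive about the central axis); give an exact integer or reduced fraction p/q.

-39/58

N_ring = 39 + 2·29 = 97
39(ω_s−ω_c) = −97(ω_r−ω_c),  ω_r=0, ω_s=1
39(1−ω_c) = −97(0−ω_c)  ⇒  136ω_c = 39  ⇒  ω_c = 39/136
sun–planet: 39·(1−39/136) = −29·(ω_p−ω_c)  ⇒  ω_p−ω_c = −(39/29)·(97/136) = -3783/3944
ω_p = 39/136 − 3783/3944 = -39/58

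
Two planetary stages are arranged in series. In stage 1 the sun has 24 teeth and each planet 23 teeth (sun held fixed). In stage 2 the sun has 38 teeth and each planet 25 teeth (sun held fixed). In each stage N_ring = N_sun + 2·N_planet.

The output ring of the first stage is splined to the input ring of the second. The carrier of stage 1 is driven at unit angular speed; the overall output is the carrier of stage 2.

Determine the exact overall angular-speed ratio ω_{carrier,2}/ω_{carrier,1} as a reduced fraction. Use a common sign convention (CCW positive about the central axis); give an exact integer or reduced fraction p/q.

2068/2205

Stage 1: N_ring = 24 + 2·23 = 70
Stage 1: 24(ω_s−ω_c) = −70(ω_r−ω_c),  ω_s=0, ω_c=1
Stage 1: ω_r = 1 − (24/70)(0−1) = 47/35
  ⇒ ω_r¹/ω_c¹ = 47/35
Stage 2: N_ring = 38 + 2·25 = 88
Stage 2: 38(ω_s−ω_c) = −88(ω_r−ω_c),  ω_s=0, ω_r=1
Stage 2: 38(0−ω_c) = −88(1−ω_c)  ⇒  126ω_c = 88  ⇒  ω_c = 44/63
  ⇒ ω_c²/ω_r² = 44/63
Coupling ω_r² = ω_r¹ ⇒ overall = 47/35 × 44/63 = 2068/2205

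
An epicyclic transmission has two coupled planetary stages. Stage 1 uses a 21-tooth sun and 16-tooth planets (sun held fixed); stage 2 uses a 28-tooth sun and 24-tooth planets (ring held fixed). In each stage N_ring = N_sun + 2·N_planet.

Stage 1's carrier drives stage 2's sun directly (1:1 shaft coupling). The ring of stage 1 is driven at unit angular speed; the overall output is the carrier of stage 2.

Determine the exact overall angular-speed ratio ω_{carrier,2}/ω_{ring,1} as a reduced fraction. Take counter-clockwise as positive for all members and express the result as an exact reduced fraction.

Stage 1: N_ring = 21 + 2·16 = 53
Stage 1: 21(ω_s−ω_c) = −53(ω_r−ω_c),  ω_s=0, ω_r=1
Stage 1: 21(0−ω_c) = −53(1−ω_c)  ⇒  74ω_c = 53  ⇒  ω_c = 53/74
  ⇒ ω_c¹/ω_r¹ = 53/74
Stage 2: N_ring = 28 + 2·24 = 76
Stage 2: 28(ω_s−ω_c) = −76(ω_r−ω_c),  ω_r=0, ω_s=1
Stage 2: 28(1−ω_c) = −76(0−ω_c)  ⇒  104ω_c = 28  ⇒  ω_c = 7/26
  ⇒ ω_c²/ω_s² = 7/26
Coupling ω_s² = ω_c¹ ⇒ overall = 53/74 × 7/26 = 371/1924

371/1924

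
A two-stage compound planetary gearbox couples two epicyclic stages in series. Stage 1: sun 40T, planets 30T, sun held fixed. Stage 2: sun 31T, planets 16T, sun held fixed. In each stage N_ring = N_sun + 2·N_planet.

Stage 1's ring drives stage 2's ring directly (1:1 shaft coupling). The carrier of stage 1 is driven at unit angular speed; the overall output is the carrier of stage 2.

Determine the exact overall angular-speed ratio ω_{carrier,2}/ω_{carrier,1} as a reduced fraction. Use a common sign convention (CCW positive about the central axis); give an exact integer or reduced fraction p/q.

Stage 1: N_ring = 40 + 2·30 = 100
Stage 1: 40(ω_s−ω_c) = −100(ω_r−ω_c),  ω_s=0, ω_c=1
Stage 1: ω_r = 1 − (40/100)(0−1) = 7/5
  ⇒ ω_r¹/ω_c¹ = 7/5
Stage 2: N_ring = 31 + 2·16 = 63
Stage 2: 31(ω_s−ω_c) = −63(ω_r−ω_c),  ω_s=0, ω_r=1
Stage 2: 31(0−ω_c) = −63(1−ω_c)  ⇒  94ω_c = 63  ⇒  ω_c = 63/94
  ⇒ ω_c²/ω_r² = 63/94
Coupling ω_r² = ω_r¹ ⇒ overall = 7/5 × 63/94 = 441/470

441/470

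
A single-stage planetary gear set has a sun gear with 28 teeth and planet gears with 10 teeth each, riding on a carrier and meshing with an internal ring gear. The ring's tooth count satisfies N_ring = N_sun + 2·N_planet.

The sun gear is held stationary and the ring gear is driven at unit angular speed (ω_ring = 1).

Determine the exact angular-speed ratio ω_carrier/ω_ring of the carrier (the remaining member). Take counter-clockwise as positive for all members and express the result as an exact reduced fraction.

12/19

N_ring = 28 + 2·10 = 48
28(ω_s−ω_c) = −48(ω_r−ω_c),  ω_s=0, ω_r=1
28(0−ω_c) = −48(1−ω_c)  ⇒  76ω_c = 48  ⇒  ω_c = 12/19
ω_c/ω_r = 12/19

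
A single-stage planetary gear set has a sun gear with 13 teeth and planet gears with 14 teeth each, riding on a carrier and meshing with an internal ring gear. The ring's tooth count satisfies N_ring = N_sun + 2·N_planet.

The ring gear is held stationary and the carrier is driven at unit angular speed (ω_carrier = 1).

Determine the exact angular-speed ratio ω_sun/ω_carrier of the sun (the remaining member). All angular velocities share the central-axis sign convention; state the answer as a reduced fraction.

N_ring = 13 + 2·14 = 41
13(ω_s−ω_c) = −41(ω_r−ω_c),  ω_r=0, ω_c=1
ω_s = 1 − (41/13)(0−1) = 54/13
ω_s/ω_c = 54/13

54/13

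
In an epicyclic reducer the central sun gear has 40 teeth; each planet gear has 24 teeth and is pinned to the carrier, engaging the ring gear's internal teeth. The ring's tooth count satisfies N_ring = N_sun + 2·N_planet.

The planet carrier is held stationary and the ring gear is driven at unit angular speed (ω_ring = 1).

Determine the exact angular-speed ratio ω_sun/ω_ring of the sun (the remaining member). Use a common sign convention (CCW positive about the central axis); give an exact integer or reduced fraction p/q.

-11/5

N_ring = 40 + 2·24 = 88
40(ω_s−ω_c) = −88(ω_r−ω_c),  ω_c=0, ω_r=1
ω_s = 0 − (88/40)(1−0) = -11/5
ω_s/ω_r = -11/5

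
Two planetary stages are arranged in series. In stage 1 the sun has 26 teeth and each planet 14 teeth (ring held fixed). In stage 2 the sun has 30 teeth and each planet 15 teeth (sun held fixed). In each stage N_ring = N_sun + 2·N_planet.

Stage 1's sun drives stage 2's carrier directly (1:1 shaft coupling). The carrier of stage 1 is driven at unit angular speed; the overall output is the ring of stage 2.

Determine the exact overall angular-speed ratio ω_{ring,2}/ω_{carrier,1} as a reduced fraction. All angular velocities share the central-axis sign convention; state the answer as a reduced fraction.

60/13

Stage 1: N_ring = 26 + 2·14 = 54
Stage 1: 26(ω_s−ω_c) = −54(ω_r−ω_c),  ω_r=0, ω_c=1
Stage 1: ω_s = 1 − (54/26)(0−1) = 40/13
  ⇒ ω_s¹/ω_c¹ = 40/13
Stage 2: N_ring = 30 + 2·15 = 60
Stage 2: 30(ω_s−ω_c) = −60(ω_r−ω_c),  ω_s=0, ω_c=1
Stage 2: ω_r = 1 − (30/60)(0−1) = 3/2
  ⇒ ω_r²/ω_c² = 3/2
Coupling ω_c² = ω_s¹ ⇒ overall = 40/13 × 3/2 = 60/13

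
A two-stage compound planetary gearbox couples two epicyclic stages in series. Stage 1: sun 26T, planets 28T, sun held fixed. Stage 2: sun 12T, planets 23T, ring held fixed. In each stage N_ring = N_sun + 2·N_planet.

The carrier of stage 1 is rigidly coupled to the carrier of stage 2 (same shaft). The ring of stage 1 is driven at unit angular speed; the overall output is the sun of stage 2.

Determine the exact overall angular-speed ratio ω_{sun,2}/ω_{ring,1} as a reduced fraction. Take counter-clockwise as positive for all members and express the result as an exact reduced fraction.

Stage 1: N_ring = 26 + 2·28 = 82
Stage 1: 26(ω_s−ω_c) = −82(ω_r−ω_c),  ω_s=0, ω_r=1
Stage 1: 26(0−ω_c) = −82(1−ω_c)  ⇒  108ω_c = 82  ⇒  ω_c = 41/54
  ⇒ ω_c¹/ω_r¹ = 41/54
Stage 2: N_ring = 12 + 2·23 = 58
Stage 2: 12(ω_s−ω_c) = −58(ω_r−ω_c),  ω_r=0, ω_c=1
Stage 2: ω_s = 1 − (58/12)(0−1) = 35/6
  ⇒ ω_s²/ω_c² = 35/6
Coupling ω_c² = ω_c¹ ⇒ overall = 41/54 × 35/6 = 1435/324

1435/324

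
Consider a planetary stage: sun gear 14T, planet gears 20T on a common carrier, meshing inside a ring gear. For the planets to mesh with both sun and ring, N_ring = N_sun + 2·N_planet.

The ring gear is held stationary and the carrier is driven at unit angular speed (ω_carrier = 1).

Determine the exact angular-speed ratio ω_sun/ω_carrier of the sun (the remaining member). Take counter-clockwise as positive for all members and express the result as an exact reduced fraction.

N_ring = 14 + 2·20 = 54
14(ω_s−ω_c) = −54(ω_r−ω_c),  ω_r=0, ω_c=1
ω_s = 1 − (54/14)(0−1) = 34/7
ω_s/ω_c = 34/7

34/7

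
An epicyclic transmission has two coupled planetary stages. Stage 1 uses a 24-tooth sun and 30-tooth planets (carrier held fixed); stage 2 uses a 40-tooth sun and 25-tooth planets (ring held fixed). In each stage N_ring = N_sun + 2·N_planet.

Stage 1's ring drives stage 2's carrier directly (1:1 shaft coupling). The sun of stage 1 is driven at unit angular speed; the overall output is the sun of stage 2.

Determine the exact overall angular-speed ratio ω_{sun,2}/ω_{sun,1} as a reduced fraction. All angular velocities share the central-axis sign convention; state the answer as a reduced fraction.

-13/14

Stage 1: N_ring = 24 + 2·30 = 84
Stage 1: 24(ω_s−ω_c) = −84(ω_r−ω_c),  ω_c=0, ω_s=1
Stage 1: ω_r = 0 − (24/84)(1−0) = -2/7
  ⇒ ω_r¹/ω_s¹ = -2/7
Stage 2: N_ring = 40 + 2·25 = 90
Stage 2: 40(ω_s−ω_c) = −90(ω_r−ω_c),  ω_r=0, ω_c=1
Stage 2: ω_s = 1 − (90/40)(0−1) = 13/4
  ⇒ ω_s²/ω_c² = 13/4
Coupling ω_c² = ω_r¹ ⇒ overall = -2/7 × 13/4 = -13/14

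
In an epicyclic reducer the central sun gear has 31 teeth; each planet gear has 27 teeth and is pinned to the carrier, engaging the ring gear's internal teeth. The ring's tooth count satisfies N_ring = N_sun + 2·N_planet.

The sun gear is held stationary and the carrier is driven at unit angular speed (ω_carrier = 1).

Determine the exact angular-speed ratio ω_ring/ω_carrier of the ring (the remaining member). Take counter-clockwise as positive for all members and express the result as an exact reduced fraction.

N_ring = 31 + 2·27 = 85
31(ω_s−ω_c) = −85(ω_r−ω_c),  ω_s=0, ω_c=1
ω_r = 1 − (31/85)(0−1) = 116/85
ω_r/ω_c = 116/85

116/85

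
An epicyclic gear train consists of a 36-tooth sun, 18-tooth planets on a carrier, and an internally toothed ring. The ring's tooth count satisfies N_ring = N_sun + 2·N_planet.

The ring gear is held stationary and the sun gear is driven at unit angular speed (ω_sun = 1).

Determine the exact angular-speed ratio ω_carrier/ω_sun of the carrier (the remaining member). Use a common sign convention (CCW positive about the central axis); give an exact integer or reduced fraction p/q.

1/3

N_ring = 36 + 2·18 = 72
36(ω_s−ω_c) = −72(ω_r−ω_c),  ω_r=0, ω_s=1
36(1−ω_c) = −72(0−ω_c)  ⇒  108ω_c = 36  ⇒  ω_c = 1/3
ω_c/ω_s = 1/3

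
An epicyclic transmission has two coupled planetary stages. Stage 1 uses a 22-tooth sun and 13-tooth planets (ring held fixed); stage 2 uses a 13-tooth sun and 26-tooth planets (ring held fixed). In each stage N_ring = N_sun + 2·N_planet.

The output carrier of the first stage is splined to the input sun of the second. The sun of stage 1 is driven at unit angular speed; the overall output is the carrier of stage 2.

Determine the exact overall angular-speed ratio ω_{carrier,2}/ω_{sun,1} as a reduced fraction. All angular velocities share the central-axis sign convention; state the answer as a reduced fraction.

Stage 1: N_ring = 22 + 2·13 = 48
Stage 1: 22(ω_s−ω_c) = −48(ω_r−ω_c),  ω_r=0, ω_s=1
Stage 1: 22(1−ω_c) = −48(0−ω_c)  ⇒  70ω_c = 22  ⇒  ω_c = 11/35
  ⇒ ω_c¹/ω_s¹ = 11/35
Stage 2: N_ring = 13 + 2·26 = 65
Stage 2: 13(ω_s−ω_c) = −65(ω_r−ω_c),  ω_r=0, ω_s=1
Stage 2: 13(1−ω_c) = −65(0−ω_c)  ⇒  78ω_c = 13  ⇒  ω_c = 1/6
  ⇒ ω_c²/ω_s² = 1/6
Coupling ω_s² = ω_c¹ ⇒ overall = 11/35 × 1/6 = 11/210

11/210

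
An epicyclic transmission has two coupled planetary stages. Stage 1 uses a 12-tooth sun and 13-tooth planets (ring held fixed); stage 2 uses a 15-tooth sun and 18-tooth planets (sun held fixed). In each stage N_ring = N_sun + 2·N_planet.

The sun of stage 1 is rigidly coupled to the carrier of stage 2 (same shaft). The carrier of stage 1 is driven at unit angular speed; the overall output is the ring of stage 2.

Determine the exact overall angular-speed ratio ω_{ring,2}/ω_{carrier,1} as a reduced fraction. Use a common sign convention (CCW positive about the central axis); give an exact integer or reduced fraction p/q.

Stage 1: N_ring = 12 + 2·13 = 38
Stage 1: 12(ω_s−ω_c) = −38(ω_r−ω_c),  ω_r=0, ω_c=1
Stage 1: ω_s = 1 − (38/12)(0−1) = 25/6
  ⇒ ω_s¹/ω_c¹ = 25/6
Stage 2: N_ring = 15 + 2·18 = 51
Stage 2: 15(ω_s−ω_c) = −51(ω_r−ω_c),  ω_s=0, ω_c=1
Stage 2: ω_r = 1 − (15/51)(0−1) = 22/17
  ⇒ ω_r²/ω_c² = 22/17
Coupling ω_c² = ω_s¹ ⇒ overall = 25/6 × 22/17 = 275/51

275/51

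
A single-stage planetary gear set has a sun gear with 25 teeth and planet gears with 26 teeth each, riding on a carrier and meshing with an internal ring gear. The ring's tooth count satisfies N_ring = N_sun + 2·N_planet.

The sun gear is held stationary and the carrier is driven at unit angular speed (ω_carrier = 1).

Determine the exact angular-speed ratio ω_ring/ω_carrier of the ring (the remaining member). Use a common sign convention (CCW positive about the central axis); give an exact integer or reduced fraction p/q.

N_ring = 25 + 2·26 = 77
25(ω_s−ω_c) = −77(ω_r−ω_c),  ω_s=0, ω_c=1
ω_r = 1 − (25/77)(0−1) = 102/77
ω_r/ω_c = 102/77

102/77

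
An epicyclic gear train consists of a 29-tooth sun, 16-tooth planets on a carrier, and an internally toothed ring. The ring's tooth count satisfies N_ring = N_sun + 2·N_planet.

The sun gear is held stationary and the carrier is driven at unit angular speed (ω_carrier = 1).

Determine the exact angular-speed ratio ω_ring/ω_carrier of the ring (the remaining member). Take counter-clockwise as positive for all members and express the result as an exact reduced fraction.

N_ring = 29 + 2·16 = 61
29(ω_s−ω_c) = −61(ω_r−ω_c),  ω_s=0, ω_c=1
ω_r = 1 − (29/61)(0−1) = 90/61
ω_r/ω_c = 90/61

90/61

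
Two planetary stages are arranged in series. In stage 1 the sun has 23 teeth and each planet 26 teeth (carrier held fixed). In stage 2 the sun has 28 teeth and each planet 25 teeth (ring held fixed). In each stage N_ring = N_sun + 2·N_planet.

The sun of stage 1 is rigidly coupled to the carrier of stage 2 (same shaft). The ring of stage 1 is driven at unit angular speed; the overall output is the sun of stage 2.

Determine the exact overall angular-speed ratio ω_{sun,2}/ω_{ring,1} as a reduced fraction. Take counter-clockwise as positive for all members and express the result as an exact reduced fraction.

Stage 1: N_ring = 23 + 2·26 = 75
Stage 1: 23(ω_s−ω_c) = −75(ω_r−ω_c),  ω_c=0, ω_r=1
Stage 1: ω_s = 0 − (75/23)(1−0) = -75/23
  ⇒ ω_s¹/ω_r¹ = -75/23
Stage 2: N_ring = 28 + 2·25 = 78
Stage 2: 28(ω_s−ω_c) = −78(ω_r−ω_c),  ω_r=0, ω_c=1
Stage 2: ω_s = 1 − (78/28)(0−1) = 53/14
  ⇒ ω_s²/ω_c² = 53/14
Coupling ω_c² = ω_s¹ ⇒ overall = -75/23 × 53/14 = -3975/322

-3975/322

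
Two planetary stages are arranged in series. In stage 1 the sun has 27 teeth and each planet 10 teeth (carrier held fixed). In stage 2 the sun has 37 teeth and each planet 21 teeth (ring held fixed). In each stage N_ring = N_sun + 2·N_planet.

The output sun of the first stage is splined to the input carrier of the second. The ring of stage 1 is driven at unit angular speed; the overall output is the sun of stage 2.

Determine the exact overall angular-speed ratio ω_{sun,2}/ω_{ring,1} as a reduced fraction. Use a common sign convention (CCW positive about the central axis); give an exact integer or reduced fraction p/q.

-5452/999

Stage 1: N_ring = 27 + 2·10 = 47
Stage 1: 27(ω_s−ω_c) = −47(ω_r−ω_c),  ω_c=0, ω_r=1
Stage 1: ω_s = 0 − (47/27)(1−0) = -47/27
  ⇒ ω_s¹/ω_r¹ = -47/27
Stage 2: N_ring = 37 + 2·21 = 79
Stage 2: 37(ω_s−ω_c) = −79(ω_r−ω_c),  ω_r=0, ω_c=1
Stage 2: ω_s = 1 − (79/37)(0−1) = 116/37
  ⇒ ω_s²/ω_c² = 116/37
Coupling ω_c² = ω_s¹ ⇒ overall = -47/27 × 116/37 = -5452/999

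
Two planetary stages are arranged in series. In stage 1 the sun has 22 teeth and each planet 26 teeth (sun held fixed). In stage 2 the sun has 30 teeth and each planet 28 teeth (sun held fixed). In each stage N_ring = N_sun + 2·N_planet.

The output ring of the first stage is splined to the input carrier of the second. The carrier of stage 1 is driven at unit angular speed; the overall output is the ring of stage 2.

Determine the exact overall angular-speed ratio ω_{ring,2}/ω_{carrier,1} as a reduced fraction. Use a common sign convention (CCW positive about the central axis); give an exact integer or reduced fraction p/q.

Stage 1: N_ring = 22 + 2·26 = 74
Stage 1: 22(ω_s−ω_c) = −74(ω_r−ω_c),  ω_s=0, ω_c=1
Stage 1: ω_r = 1 − (22/74)(0−1) = 48/37
  ⇒ ω_r¹/ω_c¹ = 48/37
Stage 2: N_ring = 30 + 2·28 = 86
Stage 2: 30(ω_s−ω_c) = −86(ω_r−ω_c),  ω_s=0, ω_c=1
Stage 2: ω_r = 1 − (30/86)(0−1) = 58/43
  ⇒ ω_r²/ω_c² = 58/43
Coupling ω_c² = ω_r¹ ⇒ overall = 48/37 × 58/43 = 2784/1591

2784/1591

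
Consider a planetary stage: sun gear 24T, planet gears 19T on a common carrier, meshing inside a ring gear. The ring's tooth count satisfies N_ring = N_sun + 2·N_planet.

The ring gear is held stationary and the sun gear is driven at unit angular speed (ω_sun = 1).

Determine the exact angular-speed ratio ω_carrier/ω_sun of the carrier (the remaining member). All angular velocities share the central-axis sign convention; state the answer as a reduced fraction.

12/43

N_ring = 24 + 2·19 = 62
24(ω_s−ω_c) = −62(ω_r−ω_c),  ω_r=0, ω_s=1
24(1−ω_c) = −62(0−ω_c)  ⇒  86ω_c = 24  ⇒  ω_c = 12/43
ω_c/ω_s = 12/43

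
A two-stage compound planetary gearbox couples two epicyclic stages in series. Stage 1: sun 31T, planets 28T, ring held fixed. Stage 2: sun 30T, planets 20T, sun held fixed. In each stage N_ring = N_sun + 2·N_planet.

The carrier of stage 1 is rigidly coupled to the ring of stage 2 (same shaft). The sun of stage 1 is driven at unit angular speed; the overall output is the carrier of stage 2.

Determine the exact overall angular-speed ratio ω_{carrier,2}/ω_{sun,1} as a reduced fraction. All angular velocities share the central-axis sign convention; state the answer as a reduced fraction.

Stage 1: N_ring = 31 + 2·28 = 87
Stage 1: 31(ω_s−ω_c) = −87(ω_r−ω_c),  ω_r=0, ω_s=1
Stage 1: 31(1−ω_c) = −87(0−ω_c)  ⇒  118ω_c = 31  ⇒  ω_c = 31/118
  ⇒ ω_c¹/ω_s¹ = 31/118
Stage 2: N_ring = 30 + 2·20 = 70
Stage 2: 30(ω_s−ω_c) = −70(ω_r−ω_c),  ω_s=0, ω_r=1
Stage 2: 30(0−ω_c) = −70(1−ω_c)  ⇒  100ω_c = 70  ⇒  ω_c = 7/10
  ⇒ ω_c²/ω_r² = 7/10
Coupling ω_r² = ω_c¹ ⇒ overall = 31/118 × 7/10 = 217/1180

217/1180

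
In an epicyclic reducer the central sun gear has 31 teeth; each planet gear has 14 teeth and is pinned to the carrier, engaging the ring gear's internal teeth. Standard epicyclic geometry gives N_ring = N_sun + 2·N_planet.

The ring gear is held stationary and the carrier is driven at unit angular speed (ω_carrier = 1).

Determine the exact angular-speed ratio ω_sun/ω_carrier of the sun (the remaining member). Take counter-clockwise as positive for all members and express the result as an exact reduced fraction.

N_ring = 31 + 2·14 = 59
31(ω_s−ω_c) = −59(ω_r−ω_c),  ω_r=0, ω_c=1
ω_s = 1 − (59/31)(0−1) = 90/31
ω_s/ω_c = 90/31

90/31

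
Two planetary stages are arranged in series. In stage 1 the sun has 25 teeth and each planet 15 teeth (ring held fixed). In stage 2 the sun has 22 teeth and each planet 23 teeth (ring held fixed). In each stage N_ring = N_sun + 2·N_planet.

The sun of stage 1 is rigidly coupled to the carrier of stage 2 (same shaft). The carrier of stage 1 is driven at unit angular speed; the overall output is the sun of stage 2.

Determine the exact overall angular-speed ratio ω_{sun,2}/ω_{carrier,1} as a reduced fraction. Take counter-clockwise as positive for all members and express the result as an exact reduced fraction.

144/11

Stage 1: N_ring = 25 + 2·15 = 55
Stage 1: 25(ω_s−ω_c) = −55(ω_r−ω_c),  ω_r=0, ω_c=1
Stage 1: ω_s = 1 − (55/25)(0−1) = 16/5
  ⇒ ω_s¹/ω_c¹ = 16/5
Stage 2: N_ring = 22 + 2·23 = 68
Stage 2: 22(ω_s−ω_c) = −68(ω_r−ω_c),  ω_r=0, ω_c=1
Stage 2: ω_s = 1 − (68/22)(0−1) = 45/11
  ⇒ ω_s²/ω_c² = 45/11
Coupling ω_c² = ω_s¹ ⇒ overall = 16/5 × 45/11 = 144/11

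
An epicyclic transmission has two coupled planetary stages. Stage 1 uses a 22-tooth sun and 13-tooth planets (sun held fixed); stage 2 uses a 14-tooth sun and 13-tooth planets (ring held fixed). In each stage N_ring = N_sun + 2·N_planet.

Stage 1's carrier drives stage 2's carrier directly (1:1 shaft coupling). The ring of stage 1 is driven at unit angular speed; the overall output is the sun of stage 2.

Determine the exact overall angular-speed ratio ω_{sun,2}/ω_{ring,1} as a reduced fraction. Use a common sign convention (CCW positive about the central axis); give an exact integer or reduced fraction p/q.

648/245

Stage 1: N_ring = 22 + 2·13 = 48
Stage 1: 22(ω_s−ω_c) = −48(ω_r−ω_c),  ω_s=0, ω_r=1
Stage 1: 22(0−ω_c) = −48(1−ω_c)  ⇒  70ω_c = 48  ⇒  ω_c = 24/35
  ⇒ ω_c¹/ω_r¹ = 24/35
Stage 2: N_ring = 14 + 2·13 = 40
Stage 2: 14(ω_s−ω_c) = −40(ω_r−ω_c),  ω_r=0, ω_c=1
Stage 2: ω_s = 1 − (40/14)(0−1) = 27/7
  ⇒ ω_s²/ω_c² = 27/7
Coupling ω_c² = ω_c¹ ⇒ overall = 24/35 × 27/7 = 648/245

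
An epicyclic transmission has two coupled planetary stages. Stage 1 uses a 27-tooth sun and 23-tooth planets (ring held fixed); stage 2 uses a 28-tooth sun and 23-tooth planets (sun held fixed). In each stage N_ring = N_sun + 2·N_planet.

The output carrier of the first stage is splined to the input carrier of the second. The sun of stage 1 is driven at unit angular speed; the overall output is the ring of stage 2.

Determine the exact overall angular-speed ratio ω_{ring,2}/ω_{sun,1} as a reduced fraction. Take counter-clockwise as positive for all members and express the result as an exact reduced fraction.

1377/3700

Stage 1: N_ring = 27 + 2·23 = 73
Stage 1: 27(ω_s−ω_c) = −73(ω_r−ω_c),  ω_r=0, ω_s=1
Stage 1: 27(1−ω_c) = −73(0−ω_c)  ⇒  100ω_c = 27  ⇒  ω_c = 27/100
  ⇒ ω_c¹/ω_s¹ = 27/100
Stage 2: N_ring = 28 + 2·23 = 74
Stage 2: 28(ω_s−ω_c) = −74(ω_r−ω_c),  ω_s=0, ω_c=1
Stage 2: ω_r = 1 − (28/74)(0−1) = 51/37
  ⇒ ω_r²/ω_c² = 51/37
Coupling ω_c² = ω_c¹ ⇒ overall = 27/100 × 51/37 = 1377/3700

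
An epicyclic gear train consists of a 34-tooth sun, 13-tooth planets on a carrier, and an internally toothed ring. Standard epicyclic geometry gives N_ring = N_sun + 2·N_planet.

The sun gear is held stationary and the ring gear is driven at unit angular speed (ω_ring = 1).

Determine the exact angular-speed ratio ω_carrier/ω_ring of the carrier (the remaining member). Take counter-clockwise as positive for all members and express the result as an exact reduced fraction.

30/47

N_ring = 34 + 2·13 = 60
34(ω_s−ω_c) = −60(ω_r−ω_c),  ω_s=0, ω_r=1
34(0−ω_c) = −60(1−ω_c)  ⇒  94ω_c = 60  ⇒  ω_c = 30/47
ω_c/ω_r = 30/47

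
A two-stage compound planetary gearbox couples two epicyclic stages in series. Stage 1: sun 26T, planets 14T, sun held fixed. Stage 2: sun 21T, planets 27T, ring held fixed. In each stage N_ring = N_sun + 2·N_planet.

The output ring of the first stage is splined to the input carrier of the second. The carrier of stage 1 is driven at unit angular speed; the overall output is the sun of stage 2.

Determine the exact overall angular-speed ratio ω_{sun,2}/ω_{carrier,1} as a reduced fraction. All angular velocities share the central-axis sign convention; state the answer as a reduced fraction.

Stage 1: N_ring = 26 + 2·14 = 54
Stage 1: 26(ω_s−ω_c) = −54(ω_r−ω_c),  ω_s=0, ω_c=1
Stage 1: ω_r = 1 − (26/54)(0−1) = 40/27
  ⇒ ω_r¹/ω_c¹ = 40/27
Stage 2: N_ring = 21 + 2·27 = 75
Stage 2: 21(ω_s−ω_c) = −75(ω_r−ω_c),  ω_r=0, ω_c=1
Stage 2: ω_s = 1 − (75/21)(0−1) = 32/7
  ⇒ ω_s²/ω_c² = 32/7
Coupling ω_c² = ω_r¹ ⇒ overall = 40/27 × 32/7 = 1280/189

1280/189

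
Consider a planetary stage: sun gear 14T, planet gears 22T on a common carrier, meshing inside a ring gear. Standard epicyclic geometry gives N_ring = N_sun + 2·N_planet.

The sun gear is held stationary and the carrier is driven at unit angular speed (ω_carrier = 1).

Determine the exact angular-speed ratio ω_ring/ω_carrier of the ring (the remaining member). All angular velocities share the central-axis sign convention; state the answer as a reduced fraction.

N_ring = 14 + 2·22 = 58
14(ω_s−ω_c) = −58(ω_r−ω_c),  ω_s=0, ω_c=1
ω_r = 1 − (14/58)(0−1) = 36/29
ω_r/ω_c = 36/29

36/29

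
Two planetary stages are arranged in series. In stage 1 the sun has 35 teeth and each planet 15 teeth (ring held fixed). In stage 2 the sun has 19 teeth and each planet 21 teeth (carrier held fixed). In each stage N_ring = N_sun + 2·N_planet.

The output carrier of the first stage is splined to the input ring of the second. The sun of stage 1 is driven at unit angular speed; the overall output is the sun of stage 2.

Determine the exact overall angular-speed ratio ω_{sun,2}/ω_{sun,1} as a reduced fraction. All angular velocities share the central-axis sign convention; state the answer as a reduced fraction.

Stage 1: N_ring = 35 + 2·15 = 65
Stage 1: 35(ω_s−ω_c) = −65(ω_r−ω_c),  ω_r=0, ω_s=1
Stage 1: 35(1−ω_c) = −65(0−ω_c)  ⇒  100ω_c = 35  ⇒  ω_c = 7/20
  ⇒ ω_c¹/ω_s¹ = 7/20
Stage 2: N_ring = 19 + 2·21 = 61
Stage 2: 19(ω_s−ω_c) = −61(ω_r−ω_c),  ω_c=0, ω_r=1
Stage 2: ω_s = 0 − (61/19)(1−0) = -61/19
  ⇒ ω_s²/ω_r² = -61/19
Coupling ω_r² = ω_c¹ ⇒ overall = 7/20 × -61/19 = -427/380

-427/380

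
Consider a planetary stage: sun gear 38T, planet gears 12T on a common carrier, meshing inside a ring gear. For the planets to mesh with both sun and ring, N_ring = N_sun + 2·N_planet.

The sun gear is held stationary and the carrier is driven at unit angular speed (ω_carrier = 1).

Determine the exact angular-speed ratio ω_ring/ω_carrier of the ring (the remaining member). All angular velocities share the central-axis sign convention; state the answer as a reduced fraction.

50/31

N_ring = 38 + 2·12 = 62
38(ω_s−ω_c) = −62(ω_r−ω_c),  ω_s=0, ω_c=1
ω_r = 1 − (38/62)(0−1) = 50/31
ω_r/ω_c = 50/31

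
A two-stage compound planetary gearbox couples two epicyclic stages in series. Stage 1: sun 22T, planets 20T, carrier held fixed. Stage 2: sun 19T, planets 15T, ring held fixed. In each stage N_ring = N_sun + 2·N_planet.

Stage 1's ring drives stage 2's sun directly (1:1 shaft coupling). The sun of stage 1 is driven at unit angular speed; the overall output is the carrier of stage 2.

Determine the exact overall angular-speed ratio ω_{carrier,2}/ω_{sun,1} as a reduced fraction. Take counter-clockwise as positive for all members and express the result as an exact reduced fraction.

-209/2108

Stage 1: N_ring = 22 + 2·20 = 62
Stage 1: 22(ω_s−ω_c) = −62(ω_r−ω_c),  ω_c=0, ω_s=1
Stage 1: ω_r = 0 − (22/62)(1−0) = -11/31
  ⇒ ω_r¹/ω_s¹ = -11/31
Stage 2: N_ring = 19 + 2·15 = 49
Stage 2: 19(ω_s−ω_c) = −49(ω_r−ω_c),  ω_r=0, ω_s=1
Stage 2: 19(1−ω_c) = −49(0−ω_c)  ⇒  68ω_c = 19  ⇒  ω_c = 19/68
  ⇒ ω_c²/ω_s² = 19/68
Coupling ω_s² = ω_r¹ ⇒ overall = -11/31 × 19/68 = -209/2108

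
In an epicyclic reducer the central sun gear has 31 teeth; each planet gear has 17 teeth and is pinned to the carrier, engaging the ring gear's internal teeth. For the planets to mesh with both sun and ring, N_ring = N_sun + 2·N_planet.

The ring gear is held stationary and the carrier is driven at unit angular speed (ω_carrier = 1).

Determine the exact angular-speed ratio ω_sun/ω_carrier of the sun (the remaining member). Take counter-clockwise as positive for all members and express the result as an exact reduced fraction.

N_ring = 31 + 2·17 = 65
31(ω_s−ω_c) = −65(ω_r−ω_c),  ω_r=0, ω_c=1
ω_s = 1 − (65/31)(0−1) = 96/31
ω_s/ω_c = 96/31

96/31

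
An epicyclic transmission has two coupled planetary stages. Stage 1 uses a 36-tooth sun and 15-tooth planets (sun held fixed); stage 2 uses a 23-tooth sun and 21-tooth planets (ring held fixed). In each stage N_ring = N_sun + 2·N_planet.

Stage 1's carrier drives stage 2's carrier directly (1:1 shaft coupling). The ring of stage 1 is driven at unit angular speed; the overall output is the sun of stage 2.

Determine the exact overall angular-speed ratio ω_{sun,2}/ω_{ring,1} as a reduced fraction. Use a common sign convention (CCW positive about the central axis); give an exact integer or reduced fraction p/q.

968/391

Stage 1: N_ring = 36 + 2·15 = 66
Stage 1: 36(ω_s−ω_c) = −66(ω_r−ω_c),  ω_s=0, ω_r=1
Stage 1: 36(0−ω_c) = −66(1−ω_c)  ⇒  102ω_c = 66  ⇒  ω_c = 11/17
  ⇒ ω_c¹/ω_r¹ = 11/17
Stage 2: N_ring = 23 + 2·21 = 65
Stage 2: 23(ω_s−ω_c) = −65(ω_r−ω_c),  ω_r=0, ω_c=1
Stage 2: ω_s = 1 − (65/23)(0−1) = 88/23
  ⇒ ω_s²/ω_c² = 88/23
Coupling ω_c² = ω_c¹ ⇒ overall = 11/17 × 88/23 = 968/391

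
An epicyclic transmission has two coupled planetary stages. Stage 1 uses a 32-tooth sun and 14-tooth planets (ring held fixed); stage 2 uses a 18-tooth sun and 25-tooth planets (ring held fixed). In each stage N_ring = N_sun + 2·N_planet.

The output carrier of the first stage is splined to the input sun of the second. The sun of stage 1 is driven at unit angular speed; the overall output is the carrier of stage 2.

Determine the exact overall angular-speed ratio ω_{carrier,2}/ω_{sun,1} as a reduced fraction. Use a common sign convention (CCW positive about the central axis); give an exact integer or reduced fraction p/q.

72/989

Stage 1: N_ring = 32 + 2·14 = 60
Stage 1: 32(ω_s−ω_c) = −60(ω_r−ω_c),  ω_r=0, ω_s=1
Stage 1: 32(1−ω_c) = −60(0−ω_c)  ⇒  92ω_c = 32  ⇒  ω_c = 8/23
  ⇒ ω_c¹/ω_s¹ = 8/23
Stage 2: N_ring = 18 + 2·25 = 68
Stage 2: 18(ω_s−ω_c) = −68(ω_r−ω_c),  ω_r=0, ω_s=1
Stage 2: 18(1−ω_c) = −68(0−ω_c)  ⇒  86ω_c = 18  ⇒  ω_c = 9/43
  ⇒ ω_c²/ω_s² = 9/43
Coupling ω_s² = ω_c¹ ⇒ overall = 8/23 × 9/43 = 72/989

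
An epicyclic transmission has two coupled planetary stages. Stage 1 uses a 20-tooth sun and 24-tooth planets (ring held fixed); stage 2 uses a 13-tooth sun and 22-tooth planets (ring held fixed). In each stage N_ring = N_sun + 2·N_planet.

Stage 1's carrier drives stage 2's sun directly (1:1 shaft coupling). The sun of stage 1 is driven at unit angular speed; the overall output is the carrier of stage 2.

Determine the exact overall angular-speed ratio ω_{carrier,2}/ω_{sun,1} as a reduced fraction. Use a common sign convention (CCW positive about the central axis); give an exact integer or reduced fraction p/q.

13/308

Stage 1: N_ring = 20 + 2·24 = 68
Stage 1: 20(ω_s−ω_c) = −68(ω_r−ω_c),  ω_r=0, ω_s=1
Stage 1: 20(1−ω_c) = −68(0−ω_c)  ⇒  88ω_c = 20  ⇒  ω_c = 5/22
  ⇒ ω_c¹/ω_s¹ = 5/22
Stage 2: N_ring = 13 + 2·22 = 57
Stage 2: 13(ω_s−ω_c) = −57(ω_r−ω_c),  ω_r=0, ω_s=1
Stage 2: 13(1−ω_c) = −57(0−ω_c)  ⇒  70ω_c = 13  ⇒  ω_c = 13/70
  ⇒ ω_c²/ω_s² = 13/70
Coupling ω_s² = ω_c¹ ⇒ overall = 5/22 × 13/70 = 13/308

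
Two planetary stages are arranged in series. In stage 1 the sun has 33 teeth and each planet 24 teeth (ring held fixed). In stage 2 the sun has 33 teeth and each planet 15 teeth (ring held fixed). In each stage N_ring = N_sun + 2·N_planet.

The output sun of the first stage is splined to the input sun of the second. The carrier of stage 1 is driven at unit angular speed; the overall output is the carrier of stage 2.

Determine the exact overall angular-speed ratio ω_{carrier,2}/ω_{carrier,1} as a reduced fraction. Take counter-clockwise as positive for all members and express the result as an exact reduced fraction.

Stage 1: N_ring = 33 + 2·24 = 81
Stage 1: 33(ω_s−ω_c) = −81(ω_r−ω_c),  ω_r=0, ω_c=1
Stage 1: ω_s = 1 − (81/33)(0−1) = 38/11
  ⇒ ω_s¹/ω_c¹ = 38/11
Stage 2: N_ring = 33 + 2·15 = 63
Stage 2: 33(ω_s−ω_c) = −63(ω_r−ω_c),  ω_r=0, ω_s=1
Stage 2: 33(1−ω_c) = −63(0−ω_c)  ⇒  96ω_c = 33  ⇒  ω_c = 11/32
  ⇒ ω_c²/ω_s² = 11/32
Coupling ω_s² = ω_s¹ ⇒ overall = 38/11 × 11/32 = 19/16

19/16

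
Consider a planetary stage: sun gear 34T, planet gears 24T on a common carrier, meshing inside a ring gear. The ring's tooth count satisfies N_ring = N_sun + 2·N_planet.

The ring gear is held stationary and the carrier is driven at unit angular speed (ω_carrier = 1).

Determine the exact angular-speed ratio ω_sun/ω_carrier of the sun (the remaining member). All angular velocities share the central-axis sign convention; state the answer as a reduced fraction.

58/17

N_ring = 34 + 2·24 = 82
34(ω_s−ω_c) = −82(ω_r−ω_c),  ω_r=0, ω_c=1
ω_s = 1 − (82/34)(0−1) = 58/17
ω_s/ω_c = 58/17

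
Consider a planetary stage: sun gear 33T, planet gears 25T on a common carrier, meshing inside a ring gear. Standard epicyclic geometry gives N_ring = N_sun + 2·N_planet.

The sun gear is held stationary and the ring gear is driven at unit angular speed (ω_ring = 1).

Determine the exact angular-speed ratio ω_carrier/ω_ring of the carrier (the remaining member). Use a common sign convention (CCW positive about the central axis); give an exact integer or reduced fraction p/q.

83/116

N_ring = 33 + 2·25 = 83
33(ω_s−ω_c) = −83(ω_r−ω_c),  ω_s=0, ω_r=1
33(0−ω_c) = −83(1−ω_c)  ⇒  116ω_c = 83  ⇒  ω_c = 83/116
ω_c/ω_r = 83/116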